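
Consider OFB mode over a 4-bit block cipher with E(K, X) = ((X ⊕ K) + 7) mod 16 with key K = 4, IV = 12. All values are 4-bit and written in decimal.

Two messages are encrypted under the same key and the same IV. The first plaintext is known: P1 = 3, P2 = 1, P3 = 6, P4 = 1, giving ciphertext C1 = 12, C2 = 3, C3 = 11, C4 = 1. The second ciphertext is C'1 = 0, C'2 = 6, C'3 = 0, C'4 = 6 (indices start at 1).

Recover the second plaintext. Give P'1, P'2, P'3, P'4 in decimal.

P'1 = 15, P'2 = 4, P'3 = 13, P'4 = 6

In OFB with a reused IV, both messages share the same keystream S_i, so C_i ⊕ C'_i = P_i ⊕ P'_i and thus P'_i = P_i ⊕ C_i ⊕ C'_i.
P'1: 3 ⊕ 12 ⊕ 0 = 15.
P'2: 1 ⊕ 3 ⊕ 6 = 4.
P'3: 6 ⊕ 11 ⊕ 0 = 13.
P'4: 1 ⊕ 1 ⊕ 6 = 6.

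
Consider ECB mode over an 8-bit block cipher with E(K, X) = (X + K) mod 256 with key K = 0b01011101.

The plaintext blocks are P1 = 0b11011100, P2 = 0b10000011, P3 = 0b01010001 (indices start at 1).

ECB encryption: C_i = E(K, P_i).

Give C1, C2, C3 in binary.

C1: E(K, 0b11011100) = 0b00111001.
C2: E(K, 0b10000011) = 0b11100000.
C3: E(K, 0b01010001) = 0b10101110.

C1 = 0b00111001, C2 = 0b11100000, C3 = 0b10101110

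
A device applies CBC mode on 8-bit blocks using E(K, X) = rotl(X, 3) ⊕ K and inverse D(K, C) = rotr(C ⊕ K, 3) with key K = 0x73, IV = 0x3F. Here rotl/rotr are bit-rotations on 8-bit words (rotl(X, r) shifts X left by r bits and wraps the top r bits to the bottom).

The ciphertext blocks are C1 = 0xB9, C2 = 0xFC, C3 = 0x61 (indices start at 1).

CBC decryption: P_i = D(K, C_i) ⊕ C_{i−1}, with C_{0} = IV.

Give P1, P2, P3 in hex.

P1 = 0x66, P2 = 0x48, P3 = 0xBE

P1: D(K, 0xB9) = 0x59; 0x59 ⊕ 0x3F = 0x66.
P2: D(K, 0xFC) = 0xF1; 0xF1 ⊕ 0xB9 = 0x48.
P3: D(K, 0x61) = 0x42; 0x42 ⊕ 0xFC = 0xBE.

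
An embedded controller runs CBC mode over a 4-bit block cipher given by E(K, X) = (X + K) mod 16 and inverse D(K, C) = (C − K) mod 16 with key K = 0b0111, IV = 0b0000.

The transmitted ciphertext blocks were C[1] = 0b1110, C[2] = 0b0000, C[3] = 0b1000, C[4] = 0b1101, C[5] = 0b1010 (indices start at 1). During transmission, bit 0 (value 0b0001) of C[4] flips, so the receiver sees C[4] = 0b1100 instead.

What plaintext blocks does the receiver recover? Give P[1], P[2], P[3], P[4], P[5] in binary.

P[1] = 0b0111, P[2] = 0b0111, P[3] = 0b0001, P[4] = 0b1101, P[5] = 0b1111

CBC decryption: P_i = D(K, C_i) ⊕ C_{i−1}, with C_{0} = IV.
Only C[4] changed, to 0b1100. In CBC, a change in C_i garbles P_i and flips the same bit in P_{i+1}. Decrypting the received ciphertext:
P[1]: D(K, 0b1110) = 0b0111; 0b0111 ⊕ 0b0000 = 0b0111.
P[2]: D(K, 0b0000) = 0b1001; 0b1001 ⊕ 0b1110 = 0b0111.
P[3]: D(K, 0b1000) = 0b0001; 0b0001 ⊕ 0b0000 = 0b0001.
P[4]: D(K, 0b1100) = 0b0101; 0b0101 ⊕ 0b1000 = 0b1101.
P[5]: D(K, 0b1010) = 0b0011; 0b0011 ⊕ 0b1100 = 0b1111.
Blocks that differ from the original plaintext: P[4], P[5].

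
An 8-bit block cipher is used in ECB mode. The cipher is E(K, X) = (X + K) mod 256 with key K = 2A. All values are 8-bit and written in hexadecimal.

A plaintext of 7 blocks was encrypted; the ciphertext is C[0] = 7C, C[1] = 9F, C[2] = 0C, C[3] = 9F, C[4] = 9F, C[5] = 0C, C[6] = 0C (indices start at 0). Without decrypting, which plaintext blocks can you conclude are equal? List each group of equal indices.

P[1] = P[3] = P[4]; P[2] = P[5] = P[6]

ECB encrypts each block independently with the same key, so equal ciphertext blocks imply equal plaintext blocks.
C[1] = C[3] = C[4] = 9F, so P[1] = P[3] = P[4].
C[2] = C[5] = C[6] = 0C, so P[2] = P[5] = P[6].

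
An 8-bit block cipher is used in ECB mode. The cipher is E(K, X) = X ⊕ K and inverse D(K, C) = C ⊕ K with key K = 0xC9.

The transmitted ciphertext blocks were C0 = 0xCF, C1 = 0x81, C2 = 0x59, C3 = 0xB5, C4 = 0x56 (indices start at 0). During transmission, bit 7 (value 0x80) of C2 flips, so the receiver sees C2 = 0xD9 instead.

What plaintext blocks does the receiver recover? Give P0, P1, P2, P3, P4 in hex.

ECB decryption: P_i = D(K, C_i).
Only C2 changed, to 0xD9. In ECB, a change in C_i affects only P_i. Decrypting the received ciphertext:
P0: D(K, 0xCF) = 0x06.
P1: D(K, 0x81) = 0x48.
P2: D(K, 0xD9) = 0x10.
P3: D(K, 0xB5) = 0x7C.
P4: D(K, 0x56) = 0x9F.
Blocks that differ from the original plaintext: P2.

P0 = 0x06, P1 = 0x48, P2 = 0x10, P3 = 0x7C, P4 = 0x9F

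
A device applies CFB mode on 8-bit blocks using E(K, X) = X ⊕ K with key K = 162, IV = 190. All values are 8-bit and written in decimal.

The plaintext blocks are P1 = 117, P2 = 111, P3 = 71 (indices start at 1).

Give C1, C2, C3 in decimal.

CFB encryption: C_i = P_i ⊕ E(K, C_{i−1}), with C_{0} = IV.
C1: E(K, 190) = 28; 117 ⊕ 28 = 105.
C2: E(K, 105) = 203; 111 ⊕ 203 = 164.
C3: E(K, 164) = 6; 71 ⊕ 6 = 65.

C1 = 105, C2 = 164, C3 = 65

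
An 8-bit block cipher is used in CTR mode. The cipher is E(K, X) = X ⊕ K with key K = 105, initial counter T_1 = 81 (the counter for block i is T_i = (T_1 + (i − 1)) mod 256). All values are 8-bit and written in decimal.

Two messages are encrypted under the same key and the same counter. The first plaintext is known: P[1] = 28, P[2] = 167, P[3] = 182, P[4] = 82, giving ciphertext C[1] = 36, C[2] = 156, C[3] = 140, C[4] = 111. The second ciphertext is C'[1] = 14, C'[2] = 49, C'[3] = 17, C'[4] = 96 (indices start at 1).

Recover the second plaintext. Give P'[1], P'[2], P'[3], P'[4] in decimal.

In CTR with a reused counter, both messages share the same keystream S_i, so C_i ⊕ C'_i = P_i ⊕ P'_i and thus P'_i = P_i ⊕ C_i ⊕ C'_i.
P'[1]: 28 ⊕ 36 ⊕ 14 = 54.
P'[2]: 167 ⊕ 156 ⊕ 49 = 10.
P'[3]: 182 ⊕ 140 ⊕ 17 = 43.
P'[4]: 82 ⊕ 111 ⊕ 96 = 93.

P'[1] = 54, P'[2] = 10, P'[3] = 43, P'[4] = 93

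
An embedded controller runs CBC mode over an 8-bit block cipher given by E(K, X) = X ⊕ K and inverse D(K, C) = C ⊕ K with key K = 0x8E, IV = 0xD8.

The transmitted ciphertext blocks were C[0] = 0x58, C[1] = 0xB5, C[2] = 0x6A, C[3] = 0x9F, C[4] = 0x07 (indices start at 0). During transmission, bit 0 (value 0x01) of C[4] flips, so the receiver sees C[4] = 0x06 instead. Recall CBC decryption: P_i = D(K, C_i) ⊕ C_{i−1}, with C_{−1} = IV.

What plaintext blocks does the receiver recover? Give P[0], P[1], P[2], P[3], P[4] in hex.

Only C[4] changed, to 0x06. In CBC, a change in C_i garbles P_i and flips the same bit in P_{i+1}. Decrypting the received ciphertext:
P[0]: D(K, 0x58) = 0xD6; 0xD6 ⊕ 0xD8 = 0x0E.
P[1]: D(K, 0xB5) = 0x3B; 0x3B ⊕ 0x58 = 0x63.
P[2]: D(K, 0x6A) = 0xE4; 0xE4 ⊕ 0xB5 = 0x51.
P[3]: D(K, 0x9F) = 0x11; 0x11 ⊕ 0x6A = 0x7B.
P[4]: D(K, 0x06) = 0x88; 0x88 ⊕ 0x9F = 0x17.
Blocks that differ from the original plaintext: P[4].

P[0] = 0x0E, P[1] = 0x63, P[2] = 0x51, P[3] = 0x7B, P[4] = 0x17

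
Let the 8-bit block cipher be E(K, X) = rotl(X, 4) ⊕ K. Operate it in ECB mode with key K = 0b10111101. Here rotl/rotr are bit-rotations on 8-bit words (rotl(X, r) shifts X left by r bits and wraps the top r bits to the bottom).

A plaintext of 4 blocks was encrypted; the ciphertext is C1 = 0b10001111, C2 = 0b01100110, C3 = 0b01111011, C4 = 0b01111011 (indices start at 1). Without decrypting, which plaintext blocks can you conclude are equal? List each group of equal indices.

P3 = P4

ECB encrypts each block independently with the same key, so equal ciphertext blocks imply equal plaintext blocks.
C3 = C4 = 0b01111011, so P3 = P4.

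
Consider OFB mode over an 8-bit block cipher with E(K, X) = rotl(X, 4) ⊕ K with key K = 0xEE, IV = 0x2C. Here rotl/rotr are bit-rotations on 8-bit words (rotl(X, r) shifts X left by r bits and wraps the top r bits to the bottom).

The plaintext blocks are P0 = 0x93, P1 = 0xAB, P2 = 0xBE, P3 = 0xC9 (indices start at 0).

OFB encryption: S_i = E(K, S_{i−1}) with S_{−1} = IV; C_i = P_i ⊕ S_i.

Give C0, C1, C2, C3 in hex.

C0 = 0xBF, C1 = 0x87, C2 = 0x92, C3 = 0xE5

C0: S = E(K, 0x2C) = 0x2C; 0x93 ⊕ 0x2C = 0xBF.
C1: S = E(K, 0x2C) = 0x2C; 0xAB ⊕ 0x2C = 0x87.
C2: S = E(K, 0x2C) = 0x2C; 0xBE ⊕ 0x2C = 0x92.
C3: S = E(K, 0x2C) = 0x2C; 0xC9 ⊕ 0x2C = 0xE5.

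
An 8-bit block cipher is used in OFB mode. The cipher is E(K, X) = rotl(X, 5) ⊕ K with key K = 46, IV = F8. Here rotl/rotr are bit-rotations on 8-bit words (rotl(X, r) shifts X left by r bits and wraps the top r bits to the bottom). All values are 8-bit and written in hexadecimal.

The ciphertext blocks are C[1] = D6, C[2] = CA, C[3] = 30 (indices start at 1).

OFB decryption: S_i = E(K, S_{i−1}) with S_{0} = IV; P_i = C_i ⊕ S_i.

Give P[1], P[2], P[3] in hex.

P[1] = 8F, P[2] = A7, P[3] = DB

P[1]: S = E(K, F8) = 59; D6 ⊕ 59 = 8F.
P[2]: S = E(K, 59) = 6D; CA ⊕ 6D = A7.
P[3]: S = E(K, 6D) = EB; 30 ⊕ EB = DB.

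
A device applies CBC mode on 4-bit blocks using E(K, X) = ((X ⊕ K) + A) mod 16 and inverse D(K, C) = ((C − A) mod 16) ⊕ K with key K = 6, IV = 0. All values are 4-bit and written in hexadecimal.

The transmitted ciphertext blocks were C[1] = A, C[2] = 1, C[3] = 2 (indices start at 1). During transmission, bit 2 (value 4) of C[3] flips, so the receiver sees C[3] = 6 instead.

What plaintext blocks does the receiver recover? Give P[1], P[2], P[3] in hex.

P[1] = 6, P[2] = B, P[3] = B

CBC decryption: P_i = D(K, C_i) ⊕ C_{i−1}, with C_{0} = IV.
Only C[3] changed, to 6. In CBC, a change in C_i garbles P_i and flips the same bit in P_{i+1}. Decrypting the received ciphertext:
P[1]: D(K, A) = 6; 6 ⊕ 0 = 6.
P[2]: D(K, 1) = 1; 1 ⊕ A = B.
P[3]: D(K, 6) = A; A ⊕ 1 = B.
Blocks that differ from the original plaintext: P[3].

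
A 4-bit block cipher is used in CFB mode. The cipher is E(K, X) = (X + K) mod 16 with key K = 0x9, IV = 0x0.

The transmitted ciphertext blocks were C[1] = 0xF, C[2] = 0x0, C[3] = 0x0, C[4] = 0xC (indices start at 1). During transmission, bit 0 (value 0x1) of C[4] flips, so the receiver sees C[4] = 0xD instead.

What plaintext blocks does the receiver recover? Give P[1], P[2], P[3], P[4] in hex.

P[1] = 0x6, P[2] = 0x8, P[3] = 0x9, P[4] = 0x4

CFB decryption: P_i = C_i ⊕ E(K, C_{i−1}), with C_{0} = IV.
Only C[4] changed, to 0xD. In CFB, a change in C_i flips the same bit in P_i and garbles P_{i+1}. Decrypting the received ciphertext:
P[1]: E(K, 0x0) = 0x9; 0xF ⊕ 0x9 = 0x6.
P[2]: E(K, 0xF) = 0x8; 0x0 ⊕ 0x8 = 0x8.
P[3]: E(K, 0x0) = 0x9; 0x0 ⊕ 0x9 = 0x9.
P[4]: E(K, 0x0) = 0x9; 0xD ⊕ 0x9 = 0x4.
Blocks that differ from the original plaintext: P[4].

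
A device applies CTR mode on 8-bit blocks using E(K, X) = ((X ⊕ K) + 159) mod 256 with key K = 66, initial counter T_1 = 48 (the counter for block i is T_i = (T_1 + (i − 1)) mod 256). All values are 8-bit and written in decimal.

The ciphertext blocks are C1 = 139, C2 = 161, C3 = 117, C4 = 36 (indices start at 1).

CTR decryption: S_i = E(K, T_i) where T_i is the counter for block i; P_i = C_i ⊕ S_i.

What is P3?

P3 = 122

P3: T = 50, S = E(K, T) = 15; 117 ⊕ 15 = 122.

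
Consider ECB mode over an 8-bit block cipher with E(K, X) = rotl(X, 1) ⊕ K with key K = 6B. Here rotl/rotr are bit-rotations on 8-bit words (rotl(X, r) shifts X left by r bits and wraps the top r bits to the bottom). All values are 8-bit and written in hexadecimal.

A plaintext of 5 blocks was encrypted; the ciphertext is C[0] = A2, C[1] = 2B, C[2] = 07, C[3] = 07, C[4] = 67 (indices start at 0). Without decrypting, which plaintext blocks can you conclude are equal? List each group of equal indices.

P[2] = P[3]

ECB encrypts each block independently with the same key, so equal ciphertext blocks imply equal plaintext blocks.
C[2] = C[3] = 07, so P[2] = P[3].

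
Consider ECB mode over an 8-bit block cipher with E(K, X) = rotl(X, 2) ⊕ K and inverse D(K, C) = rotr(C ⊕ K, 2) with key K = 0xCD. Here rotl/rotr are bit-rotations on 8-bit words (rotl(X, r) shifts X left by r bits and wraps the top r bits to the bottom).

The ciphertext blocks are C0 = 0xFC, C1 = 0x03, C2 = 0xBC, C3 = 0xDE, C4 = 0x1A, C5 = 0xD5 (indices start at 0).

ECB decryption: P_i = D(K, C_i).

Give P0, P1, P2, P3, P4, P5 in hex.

P0: D(K, 0xFC) = 0x4C.
P1: D(K, 0x03) = 0xB3.
P2: D(K, 0xBC) = 0x5C.
P3: D(K, 0xDE) = 0xC4.
P4: D(K, 0x1A) = 0xF5.
P5: D(K, 0xD5) = 0x06.

P0 = 0x4C, P1 = 0xB3, P2 = 0x5C, P3 = 0xC4, P4 = 0xF5, P5 = 0x06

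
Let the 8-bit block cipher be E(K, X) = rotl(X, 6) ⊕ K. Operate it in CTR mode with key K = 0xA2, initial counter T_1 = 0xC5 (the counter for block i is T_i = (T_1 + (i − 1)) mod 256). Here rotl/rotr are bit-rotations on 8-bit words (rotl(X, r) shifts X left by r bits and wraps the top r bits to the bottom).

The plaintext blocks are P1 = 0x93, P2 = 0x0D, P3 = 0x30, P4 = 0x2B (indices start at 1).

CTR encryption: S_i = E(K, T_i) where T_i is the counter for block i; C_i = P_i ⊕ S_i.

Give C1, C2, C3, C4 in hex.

C1: T = 0xC5, S = E(K, T) = 0xD3; 0x93 ⊕ 0xD3 = 0x40.
C2: T = 0xC6, S = E(K, T) = 0x13; 0x0D ⊕ 0x13 = 0x1E.
C3: T = 0xC7, S = E(K, T) = 0x53; 0x30 ⊕ 0x53 = 0x63.
C4: T = 0xC8, S = E(K, T) = 0x90; 0x2B ⊕ 0x90 = 0xBB.

C1 = 0x40, C2 = 0x1E, C3 = 0x63, C4 = 0xBB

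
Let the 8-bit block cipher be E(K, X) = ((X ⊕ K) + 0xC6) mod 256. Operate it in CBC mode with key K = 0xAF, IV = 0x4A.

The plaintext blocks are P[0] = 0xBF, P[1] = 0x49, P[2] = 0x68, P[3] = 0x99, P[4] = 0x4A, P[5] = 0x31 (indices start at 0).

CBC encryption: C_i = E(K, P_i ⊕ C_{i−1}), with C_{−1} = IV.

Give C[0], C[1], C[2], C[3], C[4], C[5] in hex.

C[0] = 0x20, C[1] = 0x8C, C[2] = 0x11, C[3] = 0xED, C[4] = 0xCE, C[5] = 0x16

C[0]: P[0] ⊕ 0x4A = 0xF5; E(K, 0xF5) = 0x20.
C[1]: P[1] ⊕ 0x20 = 0x69; E(K, 0x69) = 0x8C.
C[2]: P[2] ⊕ 0x8C = 0xE4; E(K, 0xE4) = 0x11.
C[3]: P[3] ⊕ 0x11 = 0x88; E(K, 0x88) = 0xED.
C[4]: P[4] ⊕ 0xED = 0xA7; E(K, 0xA7) = 0xCE.
C[5]: P[5] ⊕ 0xCE = 0xFF; E(K, 0xFF) = 0x16.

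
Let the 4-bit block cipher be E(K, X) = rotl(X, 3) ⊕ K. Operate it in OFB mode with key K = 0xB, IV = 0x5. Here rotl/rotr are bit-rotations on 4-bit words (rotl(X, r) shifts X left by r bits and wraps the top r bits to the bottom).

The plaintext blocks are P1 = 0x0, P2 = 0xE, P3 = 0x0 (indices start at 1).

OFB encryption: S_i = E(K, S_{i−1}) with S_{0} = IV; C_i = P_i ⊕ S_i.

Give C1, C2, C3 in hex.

C1: S = E(K, 0x5) = 0x1; 0x0 ⊕ 0x1 = 0x1.
C2: S = E(K, 0x1) = 0x3; 0xE ⊕ 0x3 = 0xD.
C3: S = E(K, 0x3) = 0x2; 0x0 ⊕ 0x2 = 0x2.

C1 = 0x1, C2 = 0xD, C3 = 0x2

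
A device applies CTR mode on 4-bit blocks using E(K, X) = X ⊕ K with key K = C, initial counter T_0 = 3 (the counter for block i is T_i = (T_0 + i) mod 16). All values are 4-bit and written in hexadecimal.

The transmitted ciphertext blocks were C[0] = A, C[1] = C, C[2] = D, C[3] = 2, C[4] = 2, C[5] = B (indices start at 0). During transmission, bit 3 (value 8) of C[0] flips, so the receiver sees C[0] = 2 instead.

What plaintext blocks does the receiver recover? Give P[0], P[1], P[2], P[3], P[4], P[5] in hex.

P[0] = D, P[1] = 4, P[2] = 4, P[3] = 8, P[4] = 9, P[5] = F

CTR decryption: S_i = E(K, T_i) where T_i is the counter for block i; P_i = C_i ⊕ S_i.
Only C[0] changed, to 2. In CTR, a change in C_i flips the same bit in P_i only; the keystream is unaffected. Decrypting the received ciphertext:
P[0]: T = 3, S = E(K, T) = F; 2 ⊕ F = D.
P[1]: T = 4, S = E(K, T) = 8; C ⊕ 8 = 4.
P[2]: T = 5, S = E(K, T) = 9; D ⊕ 9 = 4.
P[3]: T = 6, S = E(K, T) = A; 2 ⊕ A = 8.
P[4]: T = 7, S = E(K, T) = B; 2 ⊕ B = 9.
P[5]: T = 8, S = E(K, T) = 4; B ⊕ 4 = F.
Blocks that differ from the original plaintext: P[0].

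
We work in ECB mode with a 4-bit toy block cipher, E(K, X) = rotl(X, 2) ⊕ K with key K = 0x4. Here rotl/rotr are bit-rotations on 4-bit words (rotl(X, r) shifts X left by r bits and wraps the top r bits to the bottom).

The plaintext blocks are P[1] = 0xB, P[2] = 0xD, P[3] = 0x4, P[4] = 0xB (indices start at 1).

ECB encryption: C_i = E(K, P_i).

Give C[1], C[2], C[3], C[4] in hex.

C[1]: E(K, 0xB) = 0xA.
C[2]: E(K, 0xD) = 0x3.
C[3]: E(K, 0x4) = 0x5.
C[4]: E(K, 0xB) = 0xA.

C[1] = 0xA, C[2] = 0x3, C[3] = 0x5, C[4] = 0xA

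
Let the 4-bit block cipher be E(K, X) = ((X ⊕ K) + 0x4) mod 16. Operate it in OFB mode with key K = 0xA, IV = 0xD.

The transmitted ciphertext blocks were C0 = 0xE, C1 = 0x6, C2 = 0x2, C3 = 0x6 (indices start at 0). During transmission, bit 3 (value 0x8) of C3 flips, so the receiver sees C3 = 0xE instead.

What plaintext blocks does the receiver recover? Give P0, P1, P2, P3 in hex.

OFB decryption: S_i = E(K, S_{i−1}) with S_{−1} = IV; P_i = C_i ⊕ S_i.
Only C3 changed, to 0xE. In OFB, a change in C_i flips the same bit in P_i only; the keystream is unaffected. Decrypting the received ciphertext:
P0: S = E(K, 0xD) = 0xB; 0xE ⊕ 0xB = 0x5.
P1: S = E(K, 0xB) = 0x5; 0x6 ⊕ 0x5 = 0x3.
P2: S = E(K, 0x5) = 0x3; 0x2 ⊕ 0x3 = 0x1.
P3: S = E(K, 0x3) = 0xD; 0xE ⊕ 0xD = 0x3.
Blocks that differ from the original plaintext: P3.

P0 = 0x5, P1 = 0x3, P2 = 0x1, P3 = 0x3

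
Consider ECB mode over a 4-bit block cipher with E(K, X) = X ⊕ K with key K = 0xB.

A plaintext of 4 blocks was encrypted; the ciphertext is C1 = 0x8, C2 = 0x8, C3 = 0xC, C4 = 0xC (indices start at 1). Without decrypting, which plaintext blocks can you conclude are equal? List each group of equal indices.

P1 = P2; P3 = P4

ECB encrypts each block independently with the same key, so equal ciphertext blocks imply equal plaintext blocks.
C1 = C2 = 0x8, so P1 = P2.
C3 = C4 = 0xC, so P3 = P4.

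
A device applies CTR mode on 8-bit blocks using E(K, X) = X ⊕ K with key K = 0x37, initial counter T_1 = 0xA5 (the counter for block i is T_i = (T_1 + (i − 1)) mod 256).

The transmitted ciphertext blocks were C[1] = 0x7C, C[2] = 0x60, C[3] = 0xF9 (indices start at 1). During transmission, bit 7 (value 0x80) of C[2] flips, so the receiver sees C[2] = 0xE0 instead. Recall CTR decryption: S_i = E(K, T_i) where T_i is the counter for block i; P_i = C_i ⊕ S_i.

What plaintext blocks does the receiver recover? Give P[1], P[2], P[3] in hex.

P[1] = 0xEE, P[2] = 0x71, P[3] = 0x69

Only C[2] changed, to 0xE0. In CTR, a change in C_i flips the same bit in P_i only; the keystream is unaffected. Decrypting the received ciphertext:
P[1]: T = 0xA5, S = E(K, T) = 0x92; 0x7C ⊕ 0x92 = 0xEE.
P[2]: T = 0xA6, S = E(K, T) = 0x91; 0xE0 ⊕ 0x91 = 0x71.
P[3]: T = 0xA7, S = E(K, T) = 0x90; 0xF9 ⊕ 0x90 = 0x69.
Blocks that differ from the original plaintext: P[2].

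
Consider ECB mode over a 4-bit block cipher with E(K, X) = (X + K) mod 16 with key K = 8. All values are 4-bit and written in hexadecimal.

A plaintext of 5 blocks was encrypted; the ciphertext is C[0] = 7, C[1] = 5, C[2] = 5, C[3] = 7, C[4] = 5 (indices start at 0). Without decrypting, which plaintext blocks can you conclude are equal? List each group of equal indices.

ECB encrypts each block independently with the same key, so equal ciphertext blocks imply equal plaintext blocks.
C[0] = C[3] = 7, so P[0] = P[3].
C[1] = C[2] = C[4] = 5, so P[1] = P[2] = P[4].

P[0] = P[3]; P[1] = P[2] = P[4]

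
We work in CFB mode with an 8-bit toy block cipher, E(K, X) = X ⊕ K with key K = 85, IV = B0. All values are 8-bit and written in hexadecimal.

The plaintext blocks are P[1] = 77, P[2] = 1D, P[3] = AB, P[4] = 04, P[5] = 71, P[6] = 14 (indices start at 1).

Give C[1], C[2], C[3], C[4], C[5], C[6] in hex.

C[1] = 42, C[2] = DA, C[3] = F4, C[4] = 75, C[5] = 81, C[6] = 10

CFB encryption: C_i = P_i ⊕ E(K, C_{i−1}), with C_{0} = IV.
C[1]: E(K, B0) = 35; 77 ⊕ 35 = 42.
C[2]: E(K, 42) = C7; 1D ⊕ C7 = DA.
C[3]: E(K, DA) = 5F; AB ⊕ 5F = F4.
C[4]: E(K, F4) = 71; 04 ⊕ 71 = 75.
C[5]: E(K, 75) = F0; 71 ⊕ F0 = 81.
C[6]: E(K, 81) = 04; 14 ⊕ 04 = 10.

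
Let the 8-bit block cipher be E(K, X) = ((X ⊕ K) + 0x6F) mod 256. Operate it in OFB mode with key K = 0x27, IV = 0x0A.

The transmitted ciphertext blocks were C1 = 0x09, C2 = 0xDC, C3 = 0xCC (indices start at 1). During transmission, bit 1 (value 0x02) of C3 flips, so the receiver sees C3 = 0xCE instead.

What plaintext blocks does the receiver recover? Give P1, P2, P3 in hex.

P1 = 0x95, P2 = 0xF6, P3 = 0xB2

OFB decryption: S_i = E(K, S_{i−1}) with S_{0} = IV; P_i = C_i ⊕ S_i.
Only C3 changed, to 0xCE. In OFB, a change in C_i flips the same bit in P_i only; the keystream is unaffected. Decrypting the received ciphertext:
P1: S = E(K, 0x0A) = 0x9C; 0x09 ⊕ 0x9C = 0x95.
P2: S = E(K, 0x9C) = 0x2A; 0xDC ⊕ 0x2A = 0xF6.
P3: S = E(K, 0x2A) = 0x7C; 0xCE ⊕ 0x7C = 0xB2.
Blocks that differ from the original plaintext: P3.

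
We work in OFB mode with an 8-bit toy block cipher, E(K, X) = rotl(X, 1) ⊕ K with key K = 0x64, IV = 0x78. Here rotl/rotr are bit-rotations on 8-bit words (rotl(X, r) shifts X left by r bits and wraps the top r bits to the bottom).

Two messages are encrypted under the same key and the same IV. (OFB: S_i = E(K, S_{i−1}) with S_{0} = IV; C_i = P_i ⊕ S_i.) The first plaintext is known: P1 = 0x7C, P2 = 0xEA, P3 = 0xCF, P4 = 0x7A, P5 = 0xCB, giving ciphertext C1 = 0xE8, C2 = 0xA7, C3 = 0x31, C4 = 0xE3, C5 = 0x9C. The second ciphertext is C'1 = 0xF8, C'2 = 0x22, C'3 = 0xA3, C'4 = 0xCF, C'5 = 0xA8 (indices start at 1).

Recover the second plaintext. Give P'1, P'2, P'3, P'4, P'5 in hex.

P'1 = 0x6C, P'2 = 0x6F, P'3 = 0x5D, P'4 = 0x56, P'5 = 0xFF

In OFB with a reused IV, both messages share the same keystream S_i, so C_i ⊕ C'_i = P_i ⊕ P'_i and thus P'_i = P_i ⊕ C_i ⊕ C'_i.
P'1: 0x7C ⊕ 0xE8 ⊕ 0xF8 = 0x6C.
P'2: 0xEA ⊕ 0xA7 ⊕ 0x22 = 0x6F.
P'3: 0xCF ⊕ 0x31 ⊕ 0xA3 = 0x5D.
P'4: 0x7A ⊕ 0xE3 ⊕ 0xCF = 0x56.
P'5: 0xCB ⊕ 0x9C ⊕ 0xA8 = 0xFF.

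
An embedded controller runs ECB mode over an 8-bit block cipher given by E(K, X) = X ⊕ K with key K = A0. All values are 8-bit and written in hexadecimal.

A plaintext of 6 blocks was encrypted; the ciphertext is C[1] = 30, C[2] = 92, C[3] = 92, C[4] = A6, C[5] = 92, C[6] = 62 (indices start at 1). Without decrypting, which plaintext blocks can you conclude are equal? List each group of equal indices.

ECB encrypts each block independently with the same key, so equal ciphertext blocks imply equal plaintext blocks.
C[2] = C[3] = C[5] = 92, so P[2] = P[3] = P[5].

P[2] = P[3] = P[5]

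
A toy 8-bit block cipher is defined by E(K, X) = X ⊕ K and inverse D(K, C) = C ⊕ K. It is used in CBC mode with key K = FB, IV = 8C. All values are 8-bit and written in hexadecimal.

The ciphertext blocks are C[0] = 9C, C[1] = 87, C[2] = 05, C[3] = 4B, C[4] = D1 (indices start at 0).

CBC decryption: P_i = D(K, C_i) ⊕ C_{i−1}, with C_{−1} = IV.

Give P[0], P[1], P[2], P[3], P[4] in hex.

P[0] = EB, P[1] = E0, P[2] = 79, P[3] = B5, P[4] = 61

P[0]: D(K, 9C) = 67; 67 ⊕ 8C = EB.
P[1]: D(K, 87) = 7C; 7C ⊕ 9C = E0.
P[2]: D(K, 05) = FE; FE ⊕ 87 = 79.
P[3]: D(K, 4B) = B0; B0 ⊕ 05 = B5.
P[4]: D(K, D1) = 2A; 2A ⊕ 4B = 61.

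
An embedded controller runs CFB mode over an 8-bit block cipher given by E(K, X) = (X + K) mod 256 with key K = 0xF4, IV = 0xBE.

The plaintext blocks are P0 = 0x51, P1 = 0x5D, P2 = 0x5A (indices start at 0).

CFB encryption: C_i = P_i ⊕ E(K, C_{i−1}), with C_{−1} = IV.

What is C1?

C1 = 0x8A

C0: E(K, 0xBE) = 0xB2; 0x51 ⊕ 0xB2 = 0xE3.
C1: E(K, 0xE3) = 0xD7; 0x5D ⊕ 0xD7 = 0x8A.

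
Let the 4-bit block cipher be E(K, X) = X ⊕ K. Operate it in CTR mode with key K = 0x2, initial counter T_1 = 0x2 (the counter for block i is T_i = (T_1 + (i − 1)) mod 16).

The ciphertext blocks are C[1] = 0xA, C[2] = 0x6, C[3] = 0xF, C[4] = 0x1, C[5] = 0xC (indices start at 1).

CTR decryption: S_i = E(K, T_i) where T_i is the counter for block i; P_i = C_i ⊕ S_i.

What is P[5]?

P[5]: T = 0x6, S = E(K, T) = 0x4; 0xC ⊕ 0x4 = 0x8.

P[5] = 0x8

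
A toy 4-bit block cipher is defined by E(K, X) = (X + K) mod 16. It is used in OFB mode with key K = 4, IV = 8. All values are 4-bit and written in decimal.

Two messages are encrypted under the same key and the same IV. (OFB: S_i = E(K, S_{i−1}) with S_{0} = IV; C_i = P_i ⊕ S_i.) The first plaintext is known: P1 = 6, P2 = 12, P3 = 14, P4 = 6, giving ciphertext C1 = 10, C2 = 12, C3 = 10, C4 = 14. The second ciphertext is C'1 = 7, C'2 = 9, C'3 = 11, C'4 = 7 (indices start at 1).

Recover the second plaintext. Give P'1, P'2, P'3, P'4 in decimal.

In OFB with a reused IV, both messages share the same keystream S_i, so C_i ⊕ C'_i = P_i ⊕ P'_i and thus P'_i = P_i ⊕ C_i ⊕ C'_i.
P'1: 6 ⊕ 10 ⊕ 7 = 11.
P'2: 12 ⊕ 12 ⊕ 9 = 9.
P'3: 14 ⊕ 10 ⊕ 11 = 15.
P'4: 6 ⊕ 14 ⊕ 7 = 15.

P'1 = 11, P'2 = 9, P'3 = 15, P'4 = 15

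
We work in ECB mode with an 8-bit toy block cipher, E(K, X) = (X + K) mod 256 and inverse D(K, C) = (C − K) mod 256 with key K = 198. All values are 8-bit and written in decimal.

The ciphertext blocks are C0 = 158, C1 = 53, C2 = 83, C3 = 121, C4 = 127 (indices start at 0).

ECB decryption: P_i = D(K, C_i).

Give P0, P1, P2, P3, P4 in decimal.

P0: D(K, 158) = 216.
P1: D(K, 53) = 111.
P2: D(K, 83) = 141.
P3: D(K, 121) = 179.
P4: D(K, 127) = 185.

P0 = 216, P1 = 111, P2 = 141, P3 = 179, P4 = 185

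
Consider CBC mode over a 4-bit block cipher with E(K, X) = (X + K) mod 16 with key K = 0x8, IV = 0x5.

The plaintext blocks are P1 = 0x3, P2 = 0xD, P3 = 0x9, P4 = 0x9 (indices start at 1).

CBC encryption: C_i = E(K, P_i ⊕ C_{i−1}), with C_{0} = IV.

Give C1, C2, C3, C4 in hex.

C1: P1 ⊕ 0x5 = 0x6; E(K, 0x6) = 0xE.
C2: P2 ⊕ 0xE = 0x3; E(K, 0x3) = 0xB.
C3: P3 ⊕ 0xB = 0x2; E(K, 0x2) = 0xA.
C4: P4 ⊕ 0xA = 0x3; E(K, 0x3) = 0xB.

C1 = 0xE, C2 = 0xB, C3 = 0xA, C4 = 0xB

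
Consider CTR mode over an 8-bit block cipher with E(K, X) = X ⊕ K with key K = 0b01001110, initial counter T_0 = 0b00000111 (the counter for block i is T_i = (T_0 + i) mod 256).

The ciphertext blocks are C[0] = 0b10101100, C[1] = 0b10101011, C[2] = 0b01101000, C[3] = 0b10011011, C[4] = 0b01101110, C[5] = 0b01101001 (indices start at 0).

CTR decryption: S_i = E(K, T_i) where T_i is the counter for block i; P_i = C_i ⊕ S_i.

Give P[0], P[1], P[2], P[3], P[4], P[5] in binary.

P[0]: T = 0b00000111, S = E(K, T) = 0b01001001; 0b10101100 ⊕ 0b01001001 = 0b11100101.
P[1]: T = 0b00001000, S = E(K, T) = 0b01000110; 0b10101011 ⊕ 0b01000110 = 0b11101101.
P[2]: T = 0b00001001, S = E(K, T) = 0b01000111; 0b01101000 ⊕ 0b01000111 = 0b00101111.
P[3]: T = 0b00001010, S = E(K, T) = 0b01000100; 0b10011011 ⊕ 0b01000100 = 0b11011111.
P[4]: T = 0b00001011, S = E(K, T) = 0b01000101; 0b01101110 ⊕ 0b01000101 = 0b00101011.
P[5]: T = 0b00001100, S = E(K, T) = 0b01000010; 0b01101001 ⊕ 0b01000010 = 0b00101011.

P[0] = 0b11100101, P[1] = 0b11101101, P[2] = 0b00101111, P[3] = 0b11011111, P[4] = 0b00101011, P[5] = 0b00101011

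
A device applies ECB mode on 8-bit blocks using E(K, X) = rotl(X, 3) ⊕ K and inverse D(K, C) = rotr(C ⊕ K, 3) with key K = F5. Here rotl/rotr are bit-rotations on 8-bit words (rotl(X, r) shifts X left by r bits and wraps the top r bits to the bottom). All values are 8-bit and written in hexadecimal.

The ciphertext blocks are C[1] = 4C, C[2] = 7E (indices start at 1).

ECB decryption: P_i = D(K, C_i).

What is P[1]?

P[1] = 37

P[1]: D(K, 4C) = 37.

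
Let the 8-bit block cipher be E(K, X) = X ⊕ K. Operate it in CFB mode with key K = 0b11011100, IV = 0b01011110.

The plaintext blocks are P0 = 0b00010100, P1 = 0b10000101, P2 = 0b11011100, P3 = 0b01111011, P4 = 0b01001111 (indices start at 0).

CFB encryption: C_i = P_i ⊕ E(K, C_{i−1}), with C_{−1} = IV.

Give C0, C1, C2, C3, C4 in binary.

C0 = 0b10010110, C1 = 0b11001111, C2 = 0b11001111, C3 = 0b01101000, C4 = 0b11111011

C0: E(K, 0b01011110) = 0b10000010; 0b00010100 ⊕ 0b10000010 = 0b10010110.
C1: E(K, 0b10010110) = 0b01001010; 0b10000101 ⊕ 0b01001010 = 0b11001111.
C2: E(K, 0b11001111) = 0b00010011; 0b11011100 ⊕ 0b00010011 = 0b11001111.
C3: E(K, 0b11001111) = 0b00010011; 0b01111011 ⊕ 0b00010011 = 0b01101000.
C4: E(K, 0b01101000) = 0b10110100; 0b01001111 ⊕ 0b10110100 = 0b11111011.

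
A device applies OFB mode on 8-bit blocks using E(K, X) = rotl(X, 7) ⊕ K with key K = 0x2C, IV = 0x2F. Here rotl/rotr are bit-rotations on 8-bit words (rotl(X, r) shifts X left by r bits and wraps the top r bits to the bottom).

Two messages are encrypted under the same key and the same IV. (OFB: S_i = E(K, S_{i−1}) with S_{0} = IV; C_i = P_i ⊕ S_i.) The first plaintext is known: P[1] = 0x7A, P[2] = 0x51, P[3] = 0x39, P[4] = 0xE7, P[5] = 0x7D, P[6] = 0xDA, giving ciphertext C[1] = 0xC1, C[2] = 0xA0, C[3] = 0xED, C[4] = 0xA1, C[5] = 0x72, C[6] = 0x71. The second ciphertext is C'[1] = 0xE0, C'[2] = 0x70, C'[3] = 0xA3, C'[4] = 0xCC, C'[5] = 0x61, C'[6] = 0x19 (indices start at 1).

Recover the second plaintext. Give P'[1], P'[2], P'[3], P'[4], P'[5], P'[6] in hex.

P'[1] = 0x5B, P'[2] = 0x81, P'[3] = 0x77, P'[4] = 0x8A, P'[5] = 0x6E, P'[6] = 0xB2

In OFB with a reused IV, both messages share the same keystream S_i, so C_i ⊕ C'_i = P_i ⊕ P'_i and thus P'_i = P_i ⊕ C_i ⊕ C'_i.
P'[1]: 0x7A ⊕ 0xC1 ⊕ 0xE0 = 0x5B.
P'[2]: 0x51 ⊕ 0xA0 ⊕ 0x70 = 0x81.
P'[3]: 0x39 ⊕ 0xED ⊕ 0xA3 = 0x77.
P'[4]: 0xE7 ⊕ 0xA1 ⊕ 0xCC = 0x8A.
P'[5]: 0x7D ⊕ 0x72 ⊕ 0x61 = 0x6E.
P'[6]: 0xDA ⊕ 0x71 ⊕ 0x19 = 0xB2.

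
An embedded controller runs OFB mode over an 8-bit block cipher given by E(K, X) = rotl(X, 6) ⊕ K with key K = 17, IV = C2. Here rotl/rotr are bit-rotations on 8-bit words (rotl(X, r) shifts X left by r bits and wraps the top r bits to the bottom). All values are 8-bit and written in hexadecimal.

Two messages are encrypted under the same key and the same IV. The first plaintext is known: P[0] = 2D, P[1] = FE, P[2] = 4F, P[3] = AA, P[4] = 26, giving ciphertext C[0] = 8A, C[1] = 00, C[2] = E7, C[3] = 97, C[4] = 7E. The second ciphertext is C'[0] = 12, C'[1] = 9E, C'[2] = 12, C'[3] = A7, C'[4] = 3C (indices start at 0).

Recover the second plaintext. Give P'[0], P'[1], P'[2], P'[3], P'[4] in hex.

In OFB with a reused IV, both messages share the same keystream S_i, so C_i ⊕ C'_i = P_i ⊕ P'_i and thus P'_i = P_i ⊕ C_i ⊕ C'_i.
P'[0]: 2D ⊕ 8A ⊕ 12 = B5.
P'[1]: FE ⊕ 00 ⊕ 9E = 60.
P'[2]: 4F ⊕ E7 ⊕ 12 = BA.
P'[3]: AA ⊕ 97 ⊕ A7 = 9A.
P'[4]: 26 ⊕ 7E ⊕ 3C = 64.

P'[0] = B5, P'[1] = 60, P'[2] = BA, P'[3] = 9A, P'[4] = 64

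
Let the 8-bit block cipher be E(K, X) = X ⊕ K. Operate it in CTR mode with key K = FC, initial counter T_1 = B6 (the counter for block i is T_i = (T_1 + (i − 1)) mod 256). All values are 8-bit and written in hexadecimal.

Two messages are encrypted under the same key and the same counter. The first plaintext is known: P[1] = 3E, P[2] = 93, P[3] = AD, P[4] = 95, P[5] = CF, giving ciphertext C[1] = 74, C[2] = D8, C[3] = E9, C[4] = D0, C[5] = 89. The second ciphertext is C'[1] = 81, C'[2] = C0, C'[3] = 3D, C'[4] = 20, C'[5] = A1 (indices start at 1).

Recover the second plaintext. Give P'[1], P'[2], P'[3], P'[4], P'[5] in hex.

P'[1] = CB, P'[2] = 8B, P'[3] = 79, P'[4] = 65, P'[5] = E7

In CTR with a reused counter, both messages share the same keystream S_i, so C_i ⊕ C'_i = P_i ⊕ P'_i and thus P'_i = P_i ⊕ C_i ⊕ C'_i.
P'[1]: 3E ⊕ 74 ⊕ 81 = CB.
P'[2]: 93 ⊕ D8 ⊕ C0 = 8B.
P'[3]: AD ⊕ E9 ⊕ 3D = 79.
P'[4]: 95 ⊕ D0 ⊕ 20 = 65.
P'[5]: CF ⊕ 89 ⊕ A1 = E7.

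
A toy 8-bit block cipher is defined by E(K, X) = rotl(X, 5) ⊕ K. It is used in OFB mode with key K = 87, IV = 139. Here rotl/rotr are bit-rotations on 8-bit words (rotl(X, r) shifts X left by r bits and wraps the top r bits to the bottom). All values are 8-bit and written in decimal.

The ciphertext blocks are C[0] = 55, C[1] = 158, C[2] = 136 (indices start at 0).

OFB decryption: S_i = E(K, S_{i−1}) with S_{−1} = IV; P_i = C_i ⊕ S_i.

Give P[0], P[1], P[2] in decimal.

P[0] = 17, P[1] = 13, P[2] = 173

P[0]: S = E(K, 139) = 38; 55 ⊕ 38 = 17.
P[1]: S = E(K, 38) = 147; 158 ⊕ 147 = 13.
P[2]: S = E(K, 147) = 37; 136 ⊕ 37 = 173.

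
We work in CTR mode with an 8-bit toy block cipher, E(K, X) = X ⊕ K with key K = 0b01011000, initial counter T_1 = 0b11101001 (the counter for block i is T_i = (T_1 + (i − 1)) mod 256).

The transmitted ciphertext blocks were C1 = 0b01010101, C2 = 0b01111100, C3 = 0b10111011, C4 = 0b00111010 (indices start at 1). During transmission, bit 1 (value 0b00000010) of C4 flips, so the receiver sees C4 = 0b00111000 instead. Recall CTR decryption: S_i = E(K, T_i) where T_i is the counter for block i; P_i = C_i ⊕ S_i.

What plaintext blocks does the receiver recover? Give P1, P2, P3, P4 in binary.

Only C4 changed, to 0b00111000. In CTR, a change in C_i flips the same bit in P_i only; the keystream is unaffected. Decrypting the received ciphertext:
P1: T = 0b11101001, S = E(K, T) = 0b10110001; 0b01010101 ⊕ 0b10110001 = 0b11100100.
P2: T = 0b11101010, S = E(K, T) = 0b10110010; 0b01111100 ⊕ 0b10110010 = 0b11001110.
P3: T = 0b11101011, S = E(K, T) = 0b10110011; 0b10111011 ⊕ 0b10110011 = 0b00001000.
P4: T = 0b11101100, S = E(K, T) = 0b10110100; 0b00111000 ⊕ 0b10110100 = 0b10001100.
Blocks that differ from the original plaintext: P4.

P1 = 0b11100100, P2 = 0b11001110, P3 = 0b00001000, P4 = 0b10001100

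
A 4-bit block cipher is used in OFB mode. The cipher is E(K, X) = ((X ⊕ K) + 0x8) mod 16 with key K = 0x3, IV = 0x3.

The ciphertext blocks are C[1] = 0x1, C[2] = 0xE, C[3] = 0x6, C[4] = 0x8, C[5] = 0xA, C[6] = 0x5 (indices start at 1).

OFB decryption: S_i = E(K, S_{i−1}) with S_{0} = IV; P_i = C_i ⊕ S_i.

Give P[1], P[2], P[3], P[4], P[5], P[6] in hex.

P[1] = 0x9, P[2] = 0xD, P[3] = 0xE, P[4] = 0xB, P[5] = 0x2, P[6] = 0x6

P[1]: S = E(K, 0x3) = 0x8; 0x1 ⊕ 0x8 = 0x9.
P[2]: S = E(K, 0x8) = 0x3; 0xE ⊕ 0x3 = 0xD.
P[3]: S = E(K, 0x3) = 0x8; 0x6 ⊕ 0x8 = 0xE.
P[4]: S = E(K, 0x8) = 0x3; 0x8 ⊕ 0x3 = 0xB.
P[5]: S = E(K, 0x3) = 0x8; 0xA ⊕ 0x8 = 0x2.
P[6]: S = E(K, 0x8) = 0x3; 0x5 ⊕ 0x3 = 0x6.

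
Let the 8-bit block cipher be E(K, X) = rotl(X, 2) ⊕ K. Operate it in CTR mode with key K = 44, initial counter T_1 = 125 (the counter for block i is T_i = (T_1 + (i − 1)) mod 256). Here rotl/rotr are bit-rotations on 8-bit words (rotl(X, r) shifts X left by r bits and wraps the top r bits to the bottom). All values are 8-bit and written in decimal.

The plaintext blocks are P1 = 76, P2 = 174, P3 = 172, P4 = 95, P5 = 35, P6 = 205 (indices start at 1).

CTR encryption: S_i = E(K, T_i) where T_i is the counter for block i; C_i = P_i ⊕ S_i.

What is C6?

C1: T = 125, S = E(K, T) = 217; 76 ⊕ 217 = 149.
C2: T = 126, S = E(K, T) = 213; 174 ⊕ 213 = 123.
C3: T = 127, S = E(K, T) = 209; 172 ⊕ 209 = 125.
C4: T = 128, S = E(K, T) = 46; 95 ⊕ 46 = 113.
C5: T = 129, S = E(K, T) = 42; 35 ⊕ 42 = 9.
C6: T = 130, S = E(K, T) = 38; 205 ⊕ 38 = 235.

C6 = 235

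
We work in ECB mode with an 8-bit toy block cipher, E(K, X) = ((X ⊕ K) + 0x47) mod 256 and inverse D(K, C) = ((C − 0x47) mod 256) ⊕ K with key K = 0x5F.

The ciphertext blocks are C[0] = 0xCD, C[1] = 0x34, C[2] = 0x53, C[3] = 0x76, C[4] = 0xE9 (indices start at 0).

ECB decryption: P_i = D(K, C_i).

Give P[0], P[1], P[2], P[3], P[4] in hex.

P[0]: D(K, 0xCD) = 0xD9.
P[1]: D(K, 0x34) = 0xB2.
P[2]: D(K, 0x53) = 0x53.
P[3]: D(K, 0x76) = 0x70.
P[4]: D(K, 0xE9) = 0xFD.

P[0] = 0xD9, P[1] = 0xB2, P[2] = 0x53, P[3] = 0x70, P[4] = 0xFD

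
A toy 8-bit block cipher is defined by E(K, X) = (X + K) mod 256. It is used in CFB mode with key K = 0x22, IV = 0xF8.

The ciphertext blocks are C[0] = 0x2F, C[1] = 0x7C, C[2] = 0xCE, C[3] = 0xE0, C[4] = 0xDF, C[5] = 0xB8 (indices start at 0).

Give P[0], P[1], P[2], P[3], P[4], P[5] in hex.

CFB decryption: P_i = C_i ⊕ E(K, C_{i−1}), with C_{−1} = IV.
P[0]: E(K, 0xF8) = 0x1A; 0x2F ⊕ 0x1A = 0x35.
P[1]: E(K, 0x2F) = 0x51; 0x7C ⊕ 0x51 = 0x2D.
P[2]: E(K, 0x7C) = 0x9E; 0xCE ⊕ 0x9E = 0x50.
P[3]: E(K, 0xCE) = 0xF0; 0xE0 ⊕ 0xF0 = 0x10.
P[4]: E(K, 0xE0) = 0x02; 0xDF ⊕ 0x02 = 0xDD.
P[5]: E(K, 0xDF) = 0x01; 0xB8 ⊕ 0x01 = 0xB9.

P[0] = 0x35, P[1] = 0x2D, P[2] = 0x50, P[3] = 0x10, P[4] = 0xDD, P[5] = 0xB9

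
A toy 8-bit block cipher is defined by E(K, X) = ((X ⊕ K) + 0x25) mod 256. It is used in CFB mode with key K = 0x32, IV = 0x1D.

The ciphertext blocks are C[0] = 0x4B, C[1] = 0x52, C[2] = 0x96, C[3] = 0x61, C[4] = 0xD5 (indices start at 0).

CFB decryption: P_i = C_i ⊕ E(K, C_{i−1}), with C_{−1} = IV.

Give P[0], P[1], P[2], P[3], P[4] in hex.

P[0] = 0x1F, P[1] = 0xCC, P[2] = 0x13, P[3] = 0xA8, P[4] = 0xAD

P[0]: E(K, 0x1D) = 0x54; 0x4B ⊕ 0x54 = 0x1F.
P[1]: E(K, 0x4B) = 0x9E; 0x52 ⊕ 0x9E = 0xCC.
P[2]: E(K, 0x52) = 0x85; 0x96 ⊕ 0x85 = 0x13.
P[3]: E(K, 0x96) = 0xC9; 0x61 ⊕ 0xC9 = 0xA8.
P[4]: E(K, 0x61) = 0x78; 0xD5 ⊕ 0x78 = 0xAD.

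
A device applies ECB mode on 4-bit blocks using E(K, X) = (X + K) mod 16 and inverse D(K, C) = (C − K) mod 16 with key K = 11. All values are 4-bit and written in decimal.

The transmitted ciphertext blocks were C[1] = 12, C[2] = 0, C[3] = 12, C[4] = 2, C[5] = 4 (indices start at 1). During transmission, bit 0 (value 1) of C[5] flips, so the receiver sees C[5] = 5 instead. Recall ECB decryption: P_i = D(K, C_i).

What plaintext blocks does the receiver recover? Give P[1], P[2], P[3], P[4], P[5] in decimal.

P[1] = 1, P[2] = 5, P[3] = 1, P[4] = 7, P[5] = 10

Only C[5] changed, to 5. In ECB, a change in C_i affects only P_i. Decrypting the received ciphertext:
P[1]: D(K, 12) = 1.
P[2]: D(K, 0) = 5.
P[3]: D(K, 12) = 1.
P[4]: D(K, 2) = 7.
P[5]: D(K, 5) = 10.
Blocks that differ from the original plaintext: P[5].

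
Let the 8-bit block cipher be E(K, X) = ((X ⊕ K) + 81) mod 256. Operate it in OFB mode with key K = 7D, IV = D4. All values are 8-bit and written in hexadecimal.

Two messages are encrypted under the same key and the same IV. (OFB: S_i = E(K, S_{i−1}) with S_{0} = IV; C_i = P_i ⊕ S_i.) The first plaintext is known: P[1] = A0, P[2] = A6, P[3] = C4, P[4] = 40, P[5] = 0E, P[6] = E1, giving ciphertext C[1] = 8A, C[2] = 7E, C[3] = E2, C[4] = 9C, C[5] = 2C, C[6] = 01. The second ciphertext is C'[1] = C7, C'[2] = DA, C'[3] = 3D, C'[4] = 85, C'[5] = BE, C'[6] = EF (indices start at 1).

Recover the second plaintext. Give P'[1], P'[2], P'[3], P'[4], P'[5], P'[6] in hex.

In OFB with a reused IV, both messages share the same keystream S_i, so C_i ⊕ C'_i = P_i ⊕ P'_i and thus P'_i = P_i ⊕ C_i ⊕ C'_i.
P'[1]: A0 ⊕ 8A ⊕ C7 = ED.
P'[2]: A6 ⊕ 7E ⊕ DA = 02.
P'[3]: C4 ⊕ E2 ⊕ 3D = 1B.
P'[4]: 40 ⊕ 9C ⊕ 85 = 59.
P'[5]: 0E ⊕ 2C ⊕ BE = 9C.
P'[6]: E1 ⊕ 01 ⊕ EF = 0F.

P'[1] = ED, P'[2] = 02, P'[3] = 1B, P'[4] = 59, P'[5] = 9C, P'[6] = 0F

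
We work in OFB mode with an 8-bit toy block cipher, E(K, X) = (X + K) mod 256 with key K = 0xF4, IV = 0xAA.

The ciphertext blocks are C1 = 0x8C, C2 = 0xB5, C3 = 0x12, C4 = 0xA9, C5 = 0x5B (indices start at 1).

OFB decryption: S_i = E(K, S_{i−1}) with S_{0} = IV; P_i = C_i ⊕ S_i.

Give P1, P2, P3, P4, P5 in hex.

P1: S = E(K, 0xAA) = 0x9E; 0x8C ⊕ 0x9E = 0x12.
P2: S = E(K, 0x9E) = 0x92; 0xB5 ⊕ 0x92 = 0x27.
P3: S = E(K, 0x92) = 0x86; 0x12 ⊕ 0x86 = 0x94.
P4: S = E(K, 0x86) = 0x7A; 0xA9 ⊕ 0x7A = 0xD3.
P5: S = E(K, 0x7A) = 0x6E; 0x5B ⊕ 0x6E = 0x35.

P1 = 0x12, P2 = 0x27, P3 = 0x94, P4 = 0xD3, P5 = 0x35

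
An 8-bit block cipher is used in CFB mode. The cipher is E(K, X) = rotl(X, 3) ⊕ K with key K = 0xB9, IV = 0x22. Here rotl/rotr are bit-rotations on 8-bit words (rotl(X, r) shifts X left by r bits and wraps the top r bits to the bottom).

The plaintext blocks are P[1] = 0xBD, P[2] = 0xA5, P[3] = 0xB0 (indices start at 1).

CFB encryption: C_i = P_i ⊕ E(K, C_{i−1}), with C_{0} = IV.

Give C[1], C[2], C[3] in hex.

C[1] = 0x15, C[2] = 0xB4, C[3] = 0xAC

C[1]: E(K, 0x22) = 0xA8; 0xBD ⊕ 0xA8 = 0x15.
C[2]: E(K, 0x15) = 0x11; 0xA5 ⊕ 0x11 = 0xB4.
C[3]: E(K, 0xB4) = 0x1C; 0xB0 ⊕ 0x1C = 0xAC.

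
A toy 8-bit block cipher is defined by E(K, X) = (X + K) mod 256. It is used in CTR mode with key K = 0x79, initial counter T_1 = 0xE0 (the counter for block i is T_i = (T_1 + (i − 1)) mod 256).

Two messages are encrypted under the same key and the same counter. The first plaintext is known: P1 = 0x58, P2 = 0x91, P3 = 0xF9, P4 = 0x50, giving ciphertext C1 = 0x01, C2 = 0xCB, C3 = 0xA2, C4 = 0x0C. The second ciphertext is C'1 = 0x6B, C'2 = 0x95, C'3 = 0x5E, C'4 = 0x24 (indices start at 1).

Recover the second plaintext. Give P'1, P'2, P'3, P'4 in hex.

P'1 = 0x32, P'2 = 0xCF, P'3 = 0x05, P'4 = 0x78

In CTR with a reused counter, both messages share the same keystream S_i, so C_i ⊕ C'_i = P_i ⊕ P'_i and thus P'_i = P_i ⊕ C_i ⊕ C'_i.
P'1: 0x58 ⊕ 0x01 ⊕ 0x6B = 0x32.
P'2: 0x91 ⊕ 0xCB ⊕ 0x95 = 0xCF.
P'3: 0xF9 ⊕ 0xA2 ⊕ 0x5E = 0x05.
P'4: 0x50 ⊕ 0x0C ⊕ 0x24 = 0x78.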